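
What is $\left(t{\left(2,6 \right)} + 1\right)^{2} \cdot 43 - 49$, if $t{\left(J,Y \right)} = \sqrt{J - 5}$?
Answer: $-135 + 86 i \sqrt{3} \approx -135.0 + 148.96 i$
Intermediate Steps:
$t{\left(J,Y \right)} = \sqrt{-5 + J}$
$\left(t{\left(2,6 \right)} + 1\right)^{2} \cdot 43 - 49 = \left(\sqrt{-5 + 2} + 1\right)^{2} \cdot 43 - 49 = \left(\sqrt{-3} + 1\right)^{2} \cdot 43 - 49 = \left(i \sqrt{3} + 1\right)^{2} \cdot 43 - 49 = \left(1 + i \sqrt{3}\right)^{2} \cdot 43 - 49 = 43 \left(1 + i \sqrt{3}\right)^{2} - 49 = -49 + 43 \left(1 + i \sqrt{3}\right)^{2}$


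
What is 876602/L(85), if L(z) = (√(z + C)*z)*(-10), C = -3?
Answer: -438301*√82/34850 ≈ -113.89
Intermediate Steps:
L(z) = -10*z*√(-3 + z) (L(z) = (√(z - 3)*z)*(-10) = (√(-3 + z)*z)*(-10) = (z*√(-3 + z))*(-10) = -10*z*√(-3 + z))
876602/L(85) = 876602/((-10*85*√(-3 + 85))) = 876602/((-10*85*√82)) = 876602/((-850*√82)) = 876602*(-√82/69700) = -438301*√82/34850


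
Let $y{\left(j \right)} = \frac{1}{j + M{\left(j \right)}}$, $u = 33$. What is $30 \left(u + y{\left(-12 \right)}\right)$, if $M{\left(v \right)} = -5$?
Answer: $\frac{16800}{17} \approx 988.24$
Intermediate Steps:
$y{\left(j \right)} = \frac{1}{-5 + j}$ ($y{\left(j \right)} = \frac{1}{j - 5} = \frac{1}{-5 + j}$)
$30 \left(u + y{\left(-12 \right)}\right) = 30 \left(33 + \frac{1}{-5 - 12}\right) = 30 \left(33 + \frac{1}{-17}\right) = 30 \left(33 - \frac{1}{17}\right) = 30 \cdot \frac{560}{17} = \frac{16800}{17}$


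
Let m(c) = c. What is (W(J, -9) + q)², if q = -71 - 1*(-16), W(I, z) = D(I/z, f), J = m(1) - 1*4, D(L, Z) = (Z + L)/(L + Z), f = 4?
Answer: 2916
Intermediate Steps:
D(L, Z) = 1 (D(L, Z) = (L + Z)/(L + Z) = 1)
J = -3 (J = 1 - 1*4 = 1 - 4 = -3)
W(I, z) = 1
q = -55 (q = -71 + 16 = -55)
(W(J, -9) + q)² = (1 - 55)² = (-54)² = 2916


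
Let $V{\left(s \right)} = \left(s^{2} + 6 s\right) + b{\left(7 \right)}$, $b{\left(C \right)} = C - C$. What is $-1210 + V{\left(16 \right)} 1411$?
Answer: $495462$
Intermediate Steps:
$b{\left(C \right)} = 0$
$V{\left(s \right)} = s^{2} + 6 s$ ($V{\left(s \right)} = \left(s^{2} + 6 s\right) + 0 = s^{2} + 6 s$)
$-1210 + V{\left(16 \right)} 1411 = -1210 + 16 \left(6 + 16\right) 1411 = -1210 + 16 \cdot 22 \cdot 1411 = -1210 + 352 \cdot 1411 = -1210 + 496672 = 495462$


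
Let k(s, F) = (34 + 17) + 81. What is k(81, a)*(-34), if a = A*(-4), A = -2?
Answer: -4488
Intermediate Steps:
a = 8 (a = -2*(-4) = 8)
k(s, F) = 132 (k(s, F) = 51 + 81 = 132)
k(81, a)*(-34) = 132*(-34) = -4488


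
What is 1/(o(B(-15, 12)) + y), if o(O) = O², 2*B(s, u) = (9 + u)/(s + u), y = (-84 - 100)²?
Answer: 4/135473 ≈ 2.9526e-5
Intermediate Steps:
y = 33856 (y = (-184)² = 33856)
B(s, u) = (9 + u)/(2*(s + u)) (B(s, u) = ((9 + u)/(s + u))/2 = (9 + u)/(2*(s + u)))
1/(o(B(-15, 12)) + y) = 1/(((9 + 12)/(2*(-15 + 12)))² + 33856) = 1/(((½)*21/(-3))² + 33856) = 1/(((½)*(-⅓)*21)² + 33856) = 1/((-7/2)² + 33856) = 1/(49/4 + 33856) = 1/(135473/4) = 4/135473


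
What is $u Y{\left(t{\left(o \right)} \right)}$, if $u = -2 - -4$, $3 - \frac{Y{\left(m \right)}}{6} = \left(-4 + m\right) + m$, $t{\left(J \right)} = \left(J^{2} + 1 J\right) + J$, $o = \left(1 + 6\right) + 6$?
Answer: $-4596$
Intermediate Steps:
$o = 13$ ($o = 7 + 6 = 13$)
$t{\left(J \right)} = J^{2} + 2 J$ ($t{\left(J \right)} = \left(J^{2} + J\right) + J = \left(J + J^{2}\right) + J = J^{2} + 2 J$)
$Y{\left(m \right)} = 42 - 12 m$ ($Y{\left(m \right)} = 18 - 6 \left(\left(-4 + m\right) + m\right) = 18 - 6 \left(-4 + 2 m\right) = 18 - \left(-24 + 12 m\right) = 42 - 12 m$)
$u = 2$ ($u = -2 + 4 = 2$)
$u Y{\left(t{\left(o \right)} \right)} = 2 \left(42 - 12 \cdot 13 \left(2 + 13\right)\right) = 2 \left(42 - 12 \cdot 13 \cdot 15\right) = 2 \left(42 - 2340\right) = 2 \left(-2298\right) = -4596$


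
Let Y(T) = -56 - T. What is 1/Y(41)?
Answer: -1/97 ≈ -0.010309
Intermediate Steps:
1/Y(41) = 1/(-56 - 1*41) = 1/(-56 - 41) = 1/(-97) = -1/97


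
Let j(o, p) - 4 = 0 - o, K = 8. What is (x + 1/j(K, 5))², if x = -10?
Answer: 1681/16 ≈ 105.06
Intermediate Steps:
j(o, p) = 4 - o (j(o, p) = 4 + (0 - o) = 4 - o)
(x + 1/j(K, 5))² = (-10 + 1/(4 - 1*8))² = (-10 + 1/(4 - 8))² = (-10 + 1/(-4))² = (-10 - ¼)² = (-41/4)² = 1681/16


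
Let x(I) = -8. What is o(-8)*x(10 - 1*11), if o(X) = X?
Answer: 64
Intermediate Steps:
o(-8)*x(10 - 1*11) = -8*(-8) = 64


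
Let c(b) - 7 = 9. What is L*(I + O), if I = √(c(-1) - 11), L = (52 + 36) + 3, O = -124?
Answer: -11284 + 91*√5 ≈ -11081.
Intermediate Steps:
L = 91 (L = 88 + 3 = 91)
c(b) = 16 (c(b) = 7 + 9 = 16)
I = √5 (I = √(16 - 11) = √5 ≈ 2.2361)
L*(I + O) = 91*(√5 - 124) = 91*(-124 + √5) = -11284 + 91*√5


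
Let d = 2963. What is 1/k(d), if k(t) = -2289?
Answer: -1/2289 ≈ -0.00043687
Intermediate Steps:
1/k(d) = 1/(-2289) = -1/2289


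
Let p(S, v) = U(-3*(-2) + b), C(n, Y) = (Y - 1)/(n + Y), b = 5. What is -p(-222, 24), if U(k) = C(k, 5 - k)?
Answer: 7/5 ≈ 1.4000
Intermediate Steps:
C(n, Y) = (-1 + Y)/(Y + n)
U(k) = ⅘ - k/5 (U(k) = (-1 + (5 - k))/((5 - k) + k) = (4 - k)/5 = ⅘ - k/5)
p(S, v) = -7/5 (p(S, v) = ⅘ - (-3*(-2) + 5)/5 = ⅘ - (6 + 5)/5 = ⅘ - ⅕*11 = ⅘ - 11/5 = -7/5)
-p(-222, 24) = -1*(-7/5) = 7/5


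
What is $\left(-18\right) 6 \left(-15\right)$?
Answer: $1620$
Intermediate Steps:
$\left(-18\right) 6 \left(-15\right) = \left(-108\right) \left(-15\right) = 1620$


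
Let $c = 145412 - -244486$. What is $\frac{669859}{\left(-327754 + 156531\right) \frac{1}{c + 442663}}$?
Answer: $- \frac{557698478899}{171223} \approx -3.2571 \cdot 10^{6}$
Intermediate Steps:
$c = 389898$ ($c = 145412 + 244486 = 389898$)
$\frac{669859}{\left(-327754 + 156531\right) \frac{1}{c + 442663}} = \frac{669859}{\left(-327754 + 156531\right) \frac{1}{389898 + 442663}} = \frac{669859}{\left(-171223\right) \frac{1}{832561}} = \frac{669859}{- \frac{171223}{832561}} = 669859 \left(- \frac{832561}{171223}\right) = - \frac{557698478899}{171223}$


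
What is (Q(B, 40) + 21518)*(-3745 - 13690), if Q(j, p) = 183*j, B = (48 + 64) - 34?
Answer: -624033520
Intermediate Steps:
B = 78 (B = 112 - 34 = 78)
(Q(B, 40) + 21518)*(-3745 - 13690) = (183*78 + 21518)*(-3745 - 13690) = (14274 + 21518)*(-17435) = 35792*(-17435) = -624033520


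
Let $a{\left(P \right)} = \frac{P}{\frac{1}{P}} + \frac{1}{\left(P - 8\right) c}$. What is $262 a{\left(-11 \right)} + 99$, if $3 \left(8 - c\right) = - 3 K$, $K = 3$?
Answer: $\frac{6646147}{209} \approx 31800.0$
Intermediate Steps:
$c = 11$ ($c = 8 - \frac{\left(-3\right) 3}{3} = 8 - -3 = 8 + 3 = 11$)
$a{\left(P \right)} = P^{2} + \frac{1}{11 \left(-8 + P\right)}$ ($a{\left(P \right)} = \frac{P}{\frac{1}{P}} + \frac{1}{\left(P - 8\right) 11} = P P + \frac{1}{-8 + P} \frac{1}{11} = P^{2} + \frac{1}{11 \left(-8 + P\right)}$)
$262 a{\left(-11 \right)} + 99 = 262 \frac{\frac{1}{11} + \left(-11\right)^{3} - 8 \left(-11\right)^{2}}{-8 - 11} + 99 = 262 \frac{\frac{1}{11} - 1331 - 968}{-19} + 99 = 262 \left(- \frac{\frac{1}{11} - 1331 - 968}{19}\right) + 99 = 262 \left(\left(- \frac{1}{19}\right) \left(- \frac{25288}{11}\right)\right) + 99 = 262 \cdot \frac{25288}{209} + 99 = \frac{6625456}{209} + 99 = \frac{6646147}{209}$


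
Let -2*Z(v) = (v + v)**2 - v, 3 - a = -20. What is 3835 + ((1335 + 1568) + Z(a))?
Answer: 11383/2 ≈ 5691.5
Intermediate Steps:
a = 23 (a = 3 - 1*(-20) = 3 + 20 = 23)
Z(v) = v/2 - 2*v**2 (Z(v) = -((v + v)**2 - v)/2 = -((2*v)**2 - v)/2 = -(4*v**2 - v)/2 = -(-v + 4*v**2)/2 = v/2 - 2*v**2)
3835 + ((1335 + 1568) + Z(a)) = 3835 + ((1335 + 1568) + (1/2)*23*(1 - 4*23)) = 3835 + (2903 + (1/2)*23*(1 - 92)) = 3835 + (2903 + (1/2)*23*(-91)) = 3835 + (2903 - 2093/2) = 3835 + 3713/2 = 11383/2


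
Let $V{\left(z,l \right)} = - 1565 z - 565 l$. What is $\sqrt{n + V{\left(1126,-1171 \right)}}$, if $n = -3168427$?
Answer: $i \sqrt{4269002} \approx 2066.2 i$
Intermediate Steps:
$\sqrt{n + V{\left(1126,-1171 \right)}} = \sqrt{-3168427 - 1100575} = \sqrt{-4269002} = i \sqrt{4269002}$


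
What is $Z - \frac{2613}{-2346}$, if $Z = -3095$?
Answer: $- \frac{2419419}{782} \approx -3093.9$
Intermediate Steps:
$Z - \frac{2613}{-2346} = -3095 - \frac{2613}{-2346} = -3095 - - \frac{871}{782} = -3095 + \frac{871}{782} = - \frac{2419419}{782}$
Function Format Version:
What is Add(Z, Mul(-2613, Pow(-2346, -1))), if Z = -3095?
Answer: Rational(-2419419, 782) ≈ -3093.9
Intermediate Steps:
Add(Z, Mul(-2613, Pow(-2346, -1))) = Add(-3095, Mul(-2613, Pow(-2346, -1))) = Add(-3095, Mul(-2613, Rational(-1, 2346))) = Add(-3095, Rational(871, 782)) = Rational(-2419419, 782)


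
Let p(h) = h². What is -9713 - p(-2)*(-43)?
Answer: -9541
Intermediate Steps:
-9713 - p(-2)*(-43) = -9713 - (-2)²*(-43) = -9713 - 4*(-43) = -9713 - 1*(-172) = -9713 + 172 = -9541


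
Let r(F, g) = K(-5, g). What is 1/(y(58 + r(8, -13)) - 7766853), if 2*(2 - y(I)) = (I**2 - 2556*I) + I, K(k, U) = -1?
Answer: -1/7695658 ≈ -1.2994e-7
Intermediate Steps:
r(F, g) = -1
y(I) = 2 - I**2/2 + 2555*I/2 (y(I) = 2 - ((I**2 - 2556*I) + I)/2 = 2 - (I**2 - 2555*I)/2 = 2 + (-I**2/2 + 2555*I/2) = 2 - I**2/2 + 2555*I/2)
1/(y(58 + r(8, -13)) - 7766853) = 1/((2 - (58 - 1)**2/2 + 2555*(58 - 1)/2) - 7766853) = 1/((2 - 1/2*57**2 + (2555/2)*57) - 7766853) = 1/((2 - 1/2*3249 + 145635/2) - 7766853) = 1/((2 - 3249/2 + 145635/2) - 7766853) = 1/(71195 - 7766853) = 1/(-7695658) = -1/7695658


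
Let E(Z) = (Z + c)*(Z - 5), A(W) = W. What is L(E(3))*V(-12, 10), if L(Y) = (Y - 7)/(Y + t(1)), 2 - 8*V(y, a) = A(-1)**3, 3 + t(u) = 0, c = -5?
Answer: -9/8 ≈ -1.1250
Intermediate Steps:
t(u) = -3 (t(u) = -3 + 0 = -3)
E(Z) = (-5 + Z)**2 (E(Z) = (Z - 5)*(Z - 5) = (-5 + Z)*(-5 + Z) = (-5 + Z)**2)
V(y, a) = 3/8 (V(y, a) = 1/4 - 1/8*(-1)**3 = 1/4 - 1/8*(-1) = 1/4 + 1/8 = 3/8)
L(Y) = (-7 + Y)/(-3 + Y) (L(Y) = (Y - 7)/(Y - 3) = (-7 + Y)/(-3 + Y))
L(E(3))*V(-12, 10) = ((-7 + (25 + 3**2 - 10*3))/(-3 + (25 + 3**2 - 10*3)))*(3/8) = ((-7 + (25 + 9 - 30))/(-3 + (25 + 9 - 30)))*(3/8) = ((-7 + 4)/(-3 + 4))*(3/8) = (-3/1)*(3/8) = (1*(-3))*(3/8) = -3*3/8 = -9/8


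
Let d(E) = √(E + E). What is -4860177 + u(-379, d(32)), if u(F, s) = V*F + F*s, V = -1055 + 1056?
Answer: -4863588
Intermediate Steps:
V = 1
d(E) = √2*√E (d(E) = √(2*E) = √2*√E)
u(F, s) = F + F*s (u(F, s) = 1*F + F*s = F + F*s)
-4860177 + u(-379, d(32)) = -4860177 - 379*(1 + √2*√32) = -4860177 - 379*(1 + √2*(4*√2)) = -4860177 - 379*(1 + 8) = -4860177 - 379*9 = -4860177 - 3411 = -4863588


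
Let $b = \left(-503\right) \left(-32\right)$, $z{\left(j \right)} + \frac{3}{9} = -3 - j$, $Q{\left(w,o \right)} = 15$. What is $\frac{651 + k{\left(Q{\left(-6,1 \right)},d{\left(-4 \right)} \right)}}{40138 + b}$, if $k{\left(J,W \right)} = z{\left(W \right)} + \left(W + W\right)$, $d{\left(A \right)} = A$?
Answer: $\frac{1931}{168702} \approx 0.011446$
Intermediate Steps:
$z{\left(j \right)} = - \frac{10}{3} - j$ ($z{\left(j \right)} = - \frac{1}{3} - \left(3 + j\right) = - \frac{10}{3} - j$)
$k{\left(J,W \right)} = - \frac{10}{3} + W$ ($k{\left(J,W \right)} = \left(- \frac{10}{3} - W\right) + \left(W + W\right) = \left(- \frac{10}{3} - W\right) + 2 W = - \frac{10}{3} + W$)
$b = 16096$
$\frac{651 + k{\left(Q{\left(-6,1 \right)},d{\left(-4 \right)} \right)}}{40138 + b} = \frac{651 - \frac{22}{3}}{40138 + 16096} = \frac{651 - \frac{22}{3}}{56234} = \frac{1931}{3} \cdot \frac{1}{56234} = \frac{1931}{168702}$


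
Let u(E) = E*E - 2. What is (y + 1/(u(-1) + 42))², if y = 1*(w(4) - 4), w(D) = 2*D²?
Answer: 1320201/1681 ≈ 785.37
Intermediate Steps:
u(E) = -2 + E² (u(E) = E² - 2 = -2 + E²)
y = 28 (y = 1*(2*4² - 4) = 1*(2*16 - 4) = 1*(32 - 4) = 1*28 = 28)
(y + 1/(u(-1) + 42))² = (28 + 1/((-2 + (-1)²) + 42))² = (28 + 1/((-2 + 1) + 42))² = (28 + 1/(-1 + 42))² = (28 + 1/41)² = (1149/41)² = 1320201/1681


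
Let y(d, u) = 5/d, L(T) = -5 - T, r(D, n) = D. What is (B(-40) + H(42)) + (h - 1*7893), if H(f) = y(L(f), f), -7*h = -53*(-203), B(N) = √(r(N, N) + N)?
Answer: -443215/47 + 4*I*√5 ≈ -9430.1 + 8.9443*I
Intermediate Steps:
B(N) = √2*√N (B(N) = √(N + N) = √(2*N) = √2*√N)
h = -1537 (h = -(-53)*(-203)/7 = -⅐*10759 = -1537)
H(f) = 5/(-5 - f)
(B(-40) + H(42)) + (h - 1*7893) = (√2*√(-40) - 5/(5 + 42)) + (-1537 - 1*7893) = (√2*(2*I*√10) - 5/47) + (-1537 - 7893) = (4*I*√5 - 5*1/47) - 9430 = (4*I*√5 - 5/47) - 9430 = (-5/47 + 4*I*√5) - 9430 = -443215/47 + 4*I*√5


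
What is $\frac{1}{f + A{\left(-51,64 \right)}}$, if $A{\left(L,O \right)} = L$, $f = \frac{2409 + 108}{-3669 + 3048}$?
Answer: $- \frac{207}{11396} \approx -0.018164$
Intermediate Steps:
$f = - \frac{839}{207}$ ($f = \frac{2517}{-621} = 2517 \left(- \frac{1}{621}\right) = - \frac{839}{207} \approx -4.0531$)
$\frac{1}{f + A{\left(-51,64 \right)}} = \frac{1}{- \frac{839}{207} - 51} = \frac{1}{- \frac{11396}{207}} = - \frac{207}{11396}$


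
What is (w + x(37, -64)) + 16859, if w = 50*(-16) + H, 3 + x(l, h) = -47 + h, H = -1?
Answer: 15944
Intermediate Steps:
x(l, h) = -50 + h (x(l, h) = -3 + (-47 + h) = -50 + h)
w = -801 (w = 50*(-16) - 1 = -800 - 1 = -801)
(w + x(37, -64)) + 16859 = (-801 + (-50 - 64)) + 16859 = (-801 - 114) + 16859 = -915 + 16859 = 15944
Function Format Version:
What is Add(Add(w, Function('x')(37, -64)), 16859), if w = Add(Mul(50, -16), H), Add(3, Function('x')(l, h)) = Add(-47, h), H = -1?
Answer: 15944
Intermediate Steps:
Function('x')(l, h) = Add(-50, h) (Function('x')(l, h) = Add(-3, Add(-47, h)) = Add(-50, h))
w = -801 (w = Add(Mul(50, -16), -1) = Add(-800, -1) = -801)
Add(Add(w, Function('x')(37, -64)), 16859) = Add(Add(-801, Add(-50, -64)), 16859) = Add(Add(-801, -114), 16859) = Add(-915, 16859) = 15944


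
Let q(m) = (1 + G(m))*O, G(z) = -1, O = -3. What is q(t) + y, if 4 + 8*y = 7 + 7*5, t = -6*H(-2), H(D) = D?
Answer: 19/4 ≈ 4.7500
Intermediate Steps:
t = 12 (t = -6*(-2) = 12)
q(m) = 0 (q(m) = (1 - 1)*(-3) = 0*(-3) = 0)
y = 19/4 (y = -½ + (7 + 7*5)/8 = -½ + (7 + 35)/8 = -½ + (⅛)*42 = -½ + 21/4 = 19/4 ≈ 4.7500)
q(t) + y = 0 + 19/4 = 19/4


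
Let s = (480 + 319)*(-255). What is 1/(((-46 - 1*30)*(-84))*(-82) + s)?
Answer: -1/727233 ≈ -1.3751e-6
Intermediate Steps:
s = -203745 (s = 799*(-255) = -203745)
1/(((-46 - 1*30)*(-84))*(-82) + s) = 1/(((-46 - 1*30)*(-84))*(-82) - 203745) = 1/(((-46 - 30)*(-84))*(-82) - 203745) = 1/(-76*(-84)*(-82) - 203745) = 1/(6384*(-82) - 203745) = 1/(-523488 - 203745) = 1/(-727233) = -1/727233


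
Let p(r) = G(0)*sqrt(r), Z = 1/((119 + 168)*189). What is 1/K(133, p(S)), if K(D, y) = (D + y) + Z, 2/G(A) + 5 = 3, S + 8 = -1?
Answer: 391326359760/52072893789841 + 8826909147*I/52072893789841 ≈ 0.007515 + 0.00016951*I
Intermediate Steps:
S = -9 (S = -8 - 1 = -9)
G(A) = -1 (G(A) = 2/(-5 + 3) = 2/(-2) = 2*(-1/2) = -1)
Z = 1/54243 (Z = (1/189)/287 = (1/287)*(1/189) = 1/54243 ≈ 1.8436e-5)
p(r) = -sqrt(r)
K(D, y) = 1/54243 + D + y (K(D, y) = (D + y) + 1/54243 = 1/54243 + D + y)
1/K(133, p(S)) = 1/(1/54243 + 133 - sqrt(-9)) = 1/(1/54243 + 133 - 3*I) = 1/(7214320/54243 - 3*I) = 2942303049*(7214320/54243 + 3*I)/52072893789841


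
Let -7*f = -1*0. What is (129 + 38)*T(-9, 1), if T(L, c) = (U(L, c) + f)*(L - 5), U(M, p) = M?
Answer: 21042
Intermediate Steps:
f = 0 (f = -(-1)*0/7 = -⅐*0 = 0)
T(L, c) = L*(-5 + L) (T(L, c) = (L + 0)*(L - 5) = L*(-5 + L))
(129 + 38)*T(-9, 1) = (129 + 38)*(-9*(-5 - 9)) = 167*(-9*(-14)) = 167*126 = 21042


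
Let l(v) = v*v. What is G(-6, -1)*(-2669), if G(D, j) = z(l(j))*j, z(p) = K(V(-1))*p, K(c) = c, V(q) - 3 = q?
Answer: 5338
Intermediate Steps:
V(q) = 3 + q
l(v) = v²
z(p) = 2*p (z(p) = (3 - 1)*p = 2*p)
G(D, j) = 2*j³ (G(D, j) = (2*j²)*j = 2*j³)
G(-6, -1)*(-2669) = (2*(-1)³)*(-2669) = (2*(-1))*(-2669) = -2*(-2669) = 5338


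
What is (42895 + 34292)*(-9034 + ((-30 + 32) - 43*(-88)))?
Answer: -405077376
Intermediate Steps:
(42895 + 34292)*(-9034 + ((-30 + 32) - 43*(-88))) = 77187*(-9034 + (2 + 3784)) = 77187*(-9034 + 3786) = 77187*(-5248) = -405077376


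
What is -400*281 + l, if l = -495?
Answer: -112895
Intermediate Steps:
-400*281 + l = -400*281 - 495 = -112400 - 495 = -112895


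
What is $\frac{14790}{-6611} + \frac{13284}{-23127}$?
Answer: $- \frac{143289618}{50964199} \approx -2.8116$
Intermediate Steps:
$\frac{14790}{-6611} + \frac{13284}{-23127} = 14790 \left(- \frac{1}{6611}\right) + 13284 \left(- \frac{1}{23127}\right) = - \frac{14790}{6611} - \frac{4428}{7709} = - \frac{143289618}{50964199}$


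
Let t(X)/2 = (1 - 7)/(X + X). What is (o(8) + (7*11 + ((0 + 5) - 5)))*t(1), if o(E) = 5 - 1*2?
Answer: -480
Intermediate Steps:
o(E) = 3 (o(E) = 5 - 2 = 3)
t(X) = -6/X (t(X) = 2*((1 - 7)/(X + X)) = 2*(-6*1/(2*X)) = 2*(-3/X) = -6/X)
(o(8) + (7*11 + ((0 + 5) - 5)))*t(1) = (3 + (7*11 + ((0 + 5) - 5)))*(-6/1) = (3 + (77 + (5 - 5)))*(-6*1) = (3 + (77 + 0))*(-6) = (3 + 77)*(-6) = 80*(-6) = -480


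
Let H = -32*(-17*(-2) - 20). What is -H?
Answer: 448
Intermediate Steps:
H = -448 (H = -32*(34 - 20) = -32*14 = -448)
-H = -1*(-448) = 448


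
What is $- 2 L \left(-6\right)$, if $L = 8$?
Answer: $96$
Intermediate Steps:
$- 2 L \left(-6\right) = \left(-2\right) 8 \left(-6\right) = \left(-16\right) \left(-6\right) = 96$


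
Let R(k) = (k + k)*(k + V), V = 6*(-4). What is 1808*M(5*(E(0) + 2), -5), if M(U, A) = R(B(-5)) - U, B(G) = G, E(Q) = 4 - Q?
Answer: 470080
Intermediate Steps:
V = -24
R(k) = 2*k*(-24 + k) (R(k) = (k + k)*(k - 24) = (2*k)*(-24 + k) = 2*k*(-24 + k))
M(U, A) = 290 - U (M(U, A) = 2*(-5)*(-24 - 5) - U = 2*(-5)*(-29) - U = 290 - U)
1808*M(5*(E(0) + 2), -5) = 1808*(290 - 5*((4 - 1*0) + 2)) = 1808*(290 - 5*((4 + 0) + 2)) = 1808*(290 - 5*(4 + 2)) = 1808*(290 - 5*6) = 1808*(290 - 1*30) = 1808*(290 - 30) = 1808*260 = 470080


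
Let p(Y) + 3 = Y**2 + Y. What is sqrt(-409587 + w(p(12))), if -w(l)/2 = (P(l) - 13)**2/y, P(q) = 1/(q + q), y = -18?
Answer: I*sqrt(345152978459)/918 ≈ 639.98*I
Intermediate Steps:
p(Y) = -3 + Y + Y**2 (p(Y) = -3 + (Y**2 + Y) = -3 + (Y + Y**2) = -3 + Y + Y**2)
P(q) = 1/(2*q)
w(l) = (-13 + 1/(2*l))**2/9 (w(l) = -2*(1/(2*l) - 13)**2/(-18) = -2*(-13 + 1/(2*l))**2*(-1)/18 = -(-1)*(-13 + 1/(2*l))**2/9 = (-13 + 1/(2*l))**2/9)
sqrt(-409587 + w(p(12))) = sqrt(-409587 + (-1 + 26*(-3 + 12 + 12**2))**2/(36*(-3 + 12 + 12**2)**2)) = sqrt(-409587 + (-1 + 26*(-3 + 12 + 144))**2/(36*(-3 + 12 + 144)**2)) = sqrt(-409587 + (1/36)*(-1 + 26*153)**2/153**2) = sqrt(-409587 + (1/36)*(1/23409)*(-1 + 3978)**2) = sqrt(-409587 + (1/36)*(1/23409)*3977**2) = sqrt(-409587 + (1/36)*(1/23409)*15816529) = sqrt(-409587 + 15816529/842724) = sqrt(-345152978459/842724) = I*sqrt(345152978459)/918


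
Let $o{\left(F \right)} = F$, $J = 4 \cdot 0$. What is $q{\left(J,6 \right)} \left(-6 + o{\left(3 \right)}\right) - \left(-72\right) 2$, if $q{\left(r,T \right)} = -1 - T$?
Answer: $165$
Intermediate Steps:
$J = 0$
$q{\left(J,6 \right)} \left(-6 + o{\left(3 \right)}\right) - \left(-72\right) 2 = \left(-1 - 6\right) \left(-6 + 3\right) - \left(-72\right) 2 = \left(-1 - 6\right) \left(-3\right) - -144 = \left(-7\right) \left(-3\right) + 144 = 21 + 144 = 165$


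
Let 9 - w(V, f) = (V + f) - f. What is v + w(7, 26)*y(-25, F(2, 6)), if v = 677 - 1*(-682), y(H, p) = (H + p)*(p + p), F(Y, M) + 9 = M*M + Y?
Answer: 1823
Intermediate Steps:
F(Y, M) = -9 + Y + M**2 (F(Y, M) = -9 + (M*M + Y) = -9 + (M**2 + Y) = -9 + (Y + M**2) = -9 + Y + M**2)
y(H, p) = 2*p*(H + p) (y(H, p) = (H + p)*(2*p) = 2*p*(H + p))
w(V, f) = 9 - V (w(V, f) = 9 - ((V + f) - f) = 9 - V)
v = 1359 (v = 677 + 682 = 1359)
v + w(7, 26)*y(-25, F(2, 6)) = 1359 + (9 - 1*7)*(2*(-9 + 2 + 6**2)*(-25 + (-9 + 2 + 6**2))) = 1359 + (9 - 7)*(2*(-9 + 2 + 36)*(-25 + (-9 + 2 + 36))) = 1359 + 2*(2*29*(-25 + 29)) = 1359 + 2*(2*29*4) = 1359 + 2*232 = 1359 + 464 = 1823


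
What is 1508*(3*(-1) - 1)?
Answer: -6032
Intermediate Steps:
1508*(3*(-1) - 1) = 1508*(-3 - 1) = 1508*(-4) = -6032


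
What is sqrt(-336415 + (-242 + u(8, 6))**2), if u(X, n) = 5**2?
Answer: I*sqrt(289326) ≈ 537.89*I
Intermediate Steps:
u(X, n) = 25
sqrt(-336415 + (-242 + u(8, 6))**2) = sqrt(-336415 + (-242 + 25)**2) = sqrt(-336415 + (-217)**2) = sqrt(-336415 + 47089) = sqrt(-289326) = I*sqrt(289326)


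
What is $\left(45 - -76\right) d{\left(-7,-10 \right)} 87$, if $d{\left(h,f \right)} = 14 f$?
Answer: $-1473780$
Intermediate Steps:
$\left(45 - -76\right) d{\left(-7,-10 \right)} 87 = \left(45 - -76\right) 14 \left(-10\right) 87 = \left(45 + 76\right) \left(-140\right) 87 = 121 \left(-140\right) 87 = \left(-16940\right) 87 = -1473780$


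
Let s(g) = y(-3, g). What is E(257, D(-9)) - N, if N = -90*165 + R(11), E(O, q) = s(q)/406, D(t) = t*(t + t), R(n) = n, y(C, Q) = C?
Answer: 6024631/406 ≈ 14839.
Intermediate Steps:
s(g) = -3
D(t) = 2*t² (D(t) = t*(2*t) = 2*t²)
E(O, q) = -3/406
N = -14839 (N = -90*165 + 11 = -14850 + 11 = -14839)
E(257, D(-9)) - N = -3/406 - 1*(-14839) = -3/406 + 14839 = 6024631/406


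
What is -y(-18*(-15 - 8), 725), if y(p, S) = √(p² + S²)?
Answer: -√697021 ≈ -834.88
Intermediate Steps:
y(p, S) = √(S² + p²)
-y(-18*(-15 - 8), 725) = -√(725² + (-18*(-15 - 8))²) = -√(525625 + (-18*(-23))²) = -√(525625 + 414²) = -√(525625 + 171396) = -√697021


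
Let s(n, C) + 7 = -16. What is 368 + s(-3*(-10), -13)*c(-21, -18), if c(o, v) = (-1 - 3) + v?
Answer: 874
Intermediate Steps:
c(o, v) = -4 + v
s(n, C) = -23 (s(n, C) = -7 - 16 = -23)
368 + s(-3*(-10), -13)*c(-21, -18) = 368 - 23*(-4 - 18) = 368 - 23*(-22) = 368 + 506 = 874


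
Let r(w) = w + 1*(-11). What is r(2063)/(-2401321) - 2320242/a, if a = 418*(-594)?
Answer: 48869617057/5230077138 ≈ 9.3440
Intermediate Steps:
a = -248292
r(w) = -11 + w (r(w) = w - 11 = -11 + w)
r(2063)/(-2401321) - 2320242/a = (-11 + 2063)/(-2401321) - 2320242/(-248292) = 2052*(-1/2401321) - 2320242*(-1/248292) = -2052/2401321 + 20353/2178 = 48869617057/5230077138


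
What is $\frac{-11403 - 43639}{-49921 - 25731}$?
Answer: $\frac{27521}{37826} \approx 0.72757$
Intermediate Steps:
$\frac{-11403 - 43639}{-49921 - 25731} = - \frac{55042}{-75652} = \left(-55042\right) \left(- \frac{1}{75652}\right) = \frac{27521}{37826}$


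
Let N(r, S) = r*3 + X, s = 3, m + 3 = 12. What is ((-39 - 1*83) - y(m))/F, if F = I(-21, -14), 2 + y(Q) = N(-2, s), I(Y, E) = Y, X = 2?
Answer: 116/21 ≈ 5.5238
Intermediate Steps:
m = 9 (m = -3 + 12 = 9)
N(r, S) = 2 + 3*r (N(r, S) = r*3 + 2 = 3*r + 2 = 2 + 3*r)
y(Q) = -6 (y(Q) = -2 + (2 + 3*(-2)) = -2 + (2 - 6) = -2 - 4 = -6)
F = -21
((-39 - 1*83) - y(m))/F = ((-39 - 1*83) - 1*(-6))/(-21) = ((-39 - 83) + 6)*(-1/21) = (-122 + 6)*(-1/21) = -116*(-1/21) = 116/21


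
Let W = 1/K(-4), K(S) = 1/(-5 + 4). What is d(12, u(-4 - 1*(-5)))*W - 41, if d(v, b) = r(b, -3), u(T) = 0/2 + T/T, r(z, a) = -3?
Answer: -38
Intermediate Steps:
K(S) = -1 (K(S) = 1/(-1) = -1)
u(T) = 1 (u(T) = 0*(½) + 1 = 0 + 1 = 1)
d(v, b) = -3
W = -1 (W = 1/(-1) = -1)
d(12, u(-4 - 1*(-5)))*W - 41 = -3*(-1) - 41 = 3 - 41 = -38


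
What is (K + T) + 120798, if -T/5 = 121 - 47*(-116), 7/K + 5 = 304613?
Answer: 28308135271/304608 ≈ 92933.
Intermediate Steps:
K = 7/304608 (K = 7/(-5 + 304613) = 7/304608 ≈ 2.2980e-5)
T = -27865 (T = -5*(121 - 47*(-116)) = -5*(121 + 5452) = -5*5573 = -27865)
(K + T) + 120798 = (7/304608 - 27865) + 120798 = -8487901913/304608 + 120798 = 28308135271/304608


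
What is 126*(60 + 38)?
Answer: 12348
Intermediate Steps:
126*(60 + 38) = 126*98 = 12348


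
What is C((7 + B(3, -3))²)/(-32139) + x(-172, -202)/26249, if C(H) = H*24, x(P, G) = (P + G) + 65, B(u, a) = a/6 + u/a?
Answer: -9662575/281205537 ≈ -0.034361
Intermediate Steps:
B(u, a) = a/6 + u/a (B(u, a) = a*(⅙) + u/a = a/6 + u/a)
x(P, G) = 65 + G + P (x(P, G) = (G + P) + 65 = 65 + G + P)
C(H) = 24*H
C((7 + B(3, -3))²)/(-32139) + x(-172, -202)/26249 = (24*(7 + ((⅙)*(-3) + 3/(-3)))²)/(-32139) + (65 - 202 - 172)/26249 = (24*(7 + (-½ + 3*(-⅓)))²)*(-1/32139) - 309*1/26249 = (24*(7 + (-½ - 1))²)*(-1/32139) - 309/26249 = (24*(7 - 3/2)²)*(-1/32139) - 309/26249 = (24*(11/2)²)*(-1/32139) - 309/26249 = (24*(121/4))*(-1/32139) - 309/26249 = 726*(-1/32139) - 309/26249 = -242/10713 - 309/26249 = -9662575/281205537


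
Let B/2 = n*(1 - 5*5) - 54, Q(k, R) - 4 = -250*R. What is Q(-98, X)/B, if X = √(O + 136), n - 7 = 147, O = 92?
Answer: -1/1875 + √57/15 ≈ 0.50279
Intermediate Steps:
n = 154 (n = 7 + 147 = 154)
X = 2*√57 (X = √(92 + 136) = √228 = 2*√57 ≈ 15.100)
Q(k, R) = 4 - 250*R
B = -7500 (B = 2*(154*(1 - 5*5) - 54) = 2*(154*(1 - 25) - 54) = 2*(154*(-24) - 54) = 2*(-3696 - 54) = 2*(-3750) = -7500)
Q(-98, X)/B = (4 - 500*√57)/(-7500) = (4 - 500*√57)*(-1/7500) = -1/1875 + √57/15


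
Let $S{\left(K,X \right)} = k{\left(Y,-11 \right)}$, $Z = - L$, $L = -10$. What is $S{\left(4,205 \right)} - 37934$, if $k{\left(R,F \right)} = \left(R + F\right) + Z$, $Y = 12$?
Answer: $-37923$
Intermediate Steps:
$Z = 10$ ($Z = \left(-1\right) \left(-10\right) = 10$)
$k{\left(R,F \right)} = 10 + F + R$ ($k{\left(R,F \right)} = \left(R + F\right) + 10 = \left(F + R\right) + 10 = 10 + F + R$)
$S{\left(K,X \right)} = 11$ ($S{\left(K,X \right)} = 10 - 11 + 12 = 11$)
$S{\left(4,205 \right)} - 37934 = 11 - 37934 = -37923$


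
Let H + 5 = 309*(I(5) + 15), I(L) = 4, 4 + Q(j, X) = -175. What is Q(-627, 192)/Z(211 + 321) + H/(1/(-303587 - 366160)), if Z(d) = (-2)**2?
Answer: -15714943787/4 ≈ -3.9287e+9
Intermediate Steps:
Q(j, X) = -179 (Q(j, X) = -4 - 175 = -179)
Z(d) = 4
H = 5866 (H = -5 + 309*(4 + 15) = -5 + 309*19 = -5 + 5871 = 5866)
Q(-627, 192)/Z(211 + 321) + H/(1/(-303587 - 366160)) = -179/4 + 5866/(1/(-303587 - 366160)) = -179*1/4 + 5866/(1/(-669747)) = -179/4 + 5866/(-1/669747) = -179/4 + 5866*(-669747) = -179/4 - 3928735902 = -15714943787/4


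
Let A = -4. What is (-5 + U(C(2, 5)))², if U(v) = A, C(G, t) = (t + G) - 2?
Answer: 81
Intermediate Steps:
C(G, t) = -2 + G + t (C(G, t) = (G + t) - 2 = -2 + G + t)
U(v) = -4
(-5 + U(C(2, 5)))² = (-5 - 4)² = (-9)² = 81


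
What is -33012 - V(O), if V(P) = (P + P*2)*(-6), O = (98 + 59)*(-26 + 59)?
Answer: 60246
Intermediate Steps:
O = 5181 (O = 157*33 = 5181)
V(P) = -18*P (V(P) = (P + 2*P)*(-6) = (3*P)*(-6) = -18*P)
-33012 - V(O) = -33012 - (-18)*5181 = -33012 - 1*(-93258) = -33012 + 93258 = 60246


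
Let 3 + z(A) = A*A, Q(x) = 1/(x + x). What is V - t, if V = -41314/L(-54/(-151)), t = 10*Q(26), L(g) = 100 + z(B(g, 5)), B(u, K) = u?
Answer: -24503086429/57579938 ≈ -425.55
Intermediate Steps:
Q(x) = 1/(2*x)
z(A) = -3 + A**2 (z(A) = -3 + A*A = -3 + A**2)
L(g) = 97 + g**2 (L(g) = 100 + (-3 + g**2) = 97 + g**2)
t = 5/26 (t = 10*((1/2)/26) = 10*((1/2)*(1/26)) = 10*(1/52) = 5/26 ≈ 0.19231)
V = -942000514/2214613 (V = -41314/(97 + (-54/(-151))**2) = -41314/(97 + (-54*(-1/151))**2) = -41314/(97 + (54/151)**2) = -41314/(97 + 2916/22801) = -41314/2214613/22801 = -41314*22801/2214613 = -942000514/2214613 ≈ -425.36)
V - t = -942000514/2214613 - 1*5/26 = -942000514/2214613 - 5/26 = -24503086429/57579938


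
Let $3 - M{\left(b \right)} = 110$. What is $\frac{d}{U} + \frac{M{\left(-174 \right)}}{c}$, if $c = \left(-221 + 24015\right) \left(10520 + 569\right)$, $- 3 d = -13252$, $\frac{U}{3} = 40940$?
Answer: $\frac{874130713153}{24304696213590} \approx 0.035966$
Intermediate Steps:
$U = 122820$ ($U = 3 \cdot 40940 = 122820$)
$d = \frac{13252}{3}$ ($d = \left(- \frac{1}{3}\right) \left(-13252\right) = \frac{13252}{3} \approx 4417.3$)
$M{\left(b \right)} = -107$ ($M{\left(b \right)} = 3 - 110 = -107$)
$c = 263851666$ ($c = 23794 \cdot 11089 = 263851666$)
$\frac{d}{U} + \frac{M{\left(-174 \right)}}{c} = \frac{13252}{3 \cdot 122820} - \frac{107}{263851666} = \frac{13252}{3} \cdot \frac{1}{122820} - \frac{107}{263851666} = \frac{3313}{92115} - \frac{107}{263851666} = \frac{874130713153}{24304696213590}$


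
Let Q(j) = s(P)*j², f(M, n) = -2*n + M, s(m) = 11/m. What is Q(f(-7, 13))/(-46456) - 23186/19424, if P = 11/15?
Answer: -87151241/56397584 ≈ -1.5453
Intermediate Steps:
P = 11/15 (P = 11*(1/15) = 11/15 ≈ 0.73333)
f(M, n) = M - 2*n
Q(j) = 15*j² (Q(j) = (11/(11/15))*j² = (11*(15/11))*j² = 15*j²)
Q(f(-7, 13))/(-46456) - 23186/19424 = (15*(-7 - 2*13)²)/(-46456) - 23186/19424 = (15*(-7 - 26)²)*(-1/46456) - 23186*1/19424 = (15*(-33)²)*(-1/46456) - 11593/9712 = (15*1089)*(-1/46456) - 11593/9712 = 16335*(-1/46456) - 11593/9712 = -16335/46456 - 11593/9712 = -87151241/56397584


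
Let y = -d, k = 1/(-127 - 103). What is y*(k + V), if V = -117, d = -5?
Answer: -26911/46 ≈ -585.02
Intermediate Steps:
k = -1/230 (k = 1/(-230) = -1/230 ≈ -0.0043478)
y = 5 (y = -1*(-5) = 5)
y*(k + V) = 5*(-1/230 - 117) = 5*(-26911/230) = -26911/46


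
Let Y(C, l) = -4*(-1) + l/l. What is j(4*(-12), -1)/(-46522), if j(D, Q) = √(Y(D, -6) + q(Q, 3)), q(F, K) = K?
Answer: -√2/23261 ≈ -6.0798e-5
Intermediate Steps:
Y(C, l) = 5 (Y(C, l) = 4 + 1 = 5)
j(D, Q) = 2*√2 (j(D, Q) = √(5 + 3) = √8 = 2*√2)
j(4*(-12), -1)/(-46522) = (2*√2)/(-46522) = (2*√2)*(-1/46522) = -√2/23261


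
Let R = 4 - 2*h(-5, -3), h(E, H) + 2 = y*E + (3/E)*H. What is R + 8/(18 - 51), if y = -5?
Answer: -7564/165 ≈ -45.842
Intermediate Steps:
h(E, H) = -2 - 5*E + 3*H/E (h(E, H) = -2 + (-5*E + (3/E)*H) = -2 + (-5*E + 3*H/E) = -2 - 5*E + 3*H/E)
R = -228/5 (R = 4 - 2*(-2 - 5*(-5) + 3*(-3)/(-5)) = 4 - 2*(-2 + 25 + 3*(-3)*(-⅕)) = 4 - 2*(-2 + 25 + 9/5) = 4 - 2*124/5 = 4 - 248/5 = -228/5 ≈ -45.600)
R + 8/(18 - 51) = -228/5 + 8/(18 - 51) = -228/5 + 8/(-33) = -228/5 - 1/33*8 = -228/5 - 8/33 = -7564/165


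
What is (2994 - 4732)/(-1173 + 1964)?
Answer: -1738/791 ≈ -2.1972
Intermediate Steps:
(2994 - 4732)/(-1173 + 1964) = -1738/791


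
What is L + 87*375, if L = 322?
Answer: 32947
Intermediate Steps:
L + 87*375 = 322 + 87*375 = 322 + 32625 = 32947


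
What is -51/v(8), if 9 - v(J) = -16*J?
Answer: -51/137 ≈ -0.37226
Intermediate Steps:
v(J) = 9 + 16*J (v(J) = 9 - (-16)*J = 9 + 16*J)
-51/v(8) = -51/(9 + 16*8) = -51/(9 + 128) = -51/137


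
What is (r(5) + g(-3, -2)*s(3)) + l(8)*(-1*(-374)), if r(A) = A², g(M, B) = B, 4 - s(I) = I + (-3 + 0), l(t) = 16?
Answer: 6001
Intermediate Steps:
s(I) = 7 - I (s(I) = 4 - (I + (-3 + 0)) = 4 - (I - 3) = 4 - (-3 + I) = 4 + (3 - I) = 7 - I)
(r(5) + g(-3, -2)*s(3)) + l(8)*(-1*(-374)) = (5² - 2*(7 - 1*3)) + 16*(-1*(-374)) = (25 - 2*(7 - 3)) + 16*374 = (25 - 2*4) + 5984 = (25 - 8) + 5984 = 17 + 5984 = 6001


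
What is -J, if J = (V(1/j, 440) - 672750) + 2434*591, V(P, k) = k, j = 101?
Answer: -766184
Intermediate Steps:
J = 766184 (J = (440 - 672750) + 2434*591 = -672310 + 1438494 = 766184)
-J = -1*766184 = -766184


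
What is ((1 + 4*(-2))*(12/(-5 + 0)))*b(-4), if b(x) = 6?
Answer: 504/5 ≈ 100.80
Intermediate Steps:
((1 + 4*(-2))*(12/(-5 + 0)))*b(-4) = ((1 + 4*(-2))*(12/(-5 + 0)))*6 = ((1 - 8)*(12/(-5)))*6 = -84*(-1)/5*6 = -7*(-12/5)*6 = (84/5)*6 = 504/5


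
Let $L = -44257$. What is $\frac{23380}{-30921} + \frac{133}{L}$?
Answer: $- \frac{1038841153}{1368470697} \approx -0.75913$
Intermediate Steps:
$\frac{23380}{-30921} + \frac{133}{L} = \frac{23380}{-30921} + \frac{133}{-44257} = 23380 \left(- \frac{1}{30921}\right) + 133 \left(- \frac{1}{44257}\right) = - \frac{23380}{30921} - \frac{133}{44257} = - \frac{1038841153}{1368470697}$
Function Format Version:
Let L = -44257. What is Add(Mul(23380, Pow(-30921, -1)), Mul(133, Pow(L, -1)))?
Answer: Rational(-1038841153, 1368470697) ≈ -0.75913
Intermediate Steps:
Add(Mul(23380, Pow(-30921, -1)), Mul(133, Pow(L, -1))) = Add(Mul(23380, Pow(-30921, -1)), Mul(133, Pow(-44257, -1))) = Add(Mul(23380, Rational(-1, 30921)), Mul(133, Rational(-1, 44257))) = Add(Rational(-23380, 30921), Rational(-133, 44257)) = Rational(-1038841153, 1368470697)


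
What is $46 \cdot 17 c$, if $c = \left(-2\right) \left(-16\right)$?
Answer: $25024$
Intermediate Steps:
$c = 32$
$46 \cdot 17 c = 46 \cdot 17 \cdot 32 = 782 \cdot 32 = 25024$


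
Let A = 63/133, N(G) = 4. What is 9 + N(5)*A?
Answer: 207/19 ≈ 10.895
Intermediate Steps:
A = 9/19 (A = 63*(1/133) = 9/19 ≈ 0.47368)
9 + N(5)*A = 9 + 4*(9/19) = 9 + 36/19 = 207/19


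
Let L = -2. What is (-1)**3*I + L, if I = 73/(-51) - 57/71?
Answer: 848/3621 ≈ 0.23419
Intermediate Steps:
I = -8090/3621 (I = 73*(-1/51) - 57*1/71 = -73/51 - 57/71 = -8090/3621 ≈ -2.2342)
(-1)**3*I + L = (-1)**3*(-8090/3621) - 2 = -1*(-8090/3621) - 2 = 8090/3621 - 2 = 848/3621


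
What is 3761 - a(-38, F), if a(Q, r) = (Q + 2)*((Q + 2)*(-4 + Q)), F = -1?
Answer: 58193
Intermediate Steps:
a(Q, r) = (2 + Q)²*(-4 + Q) (a(Q, r) = (2 + Q)*((2 + Q)*(-4 + Q)) = (2 + Q)*((-4 + Q)*(2 + Q)) = (2 + Q)²*(-4 + Q))
3761 - a(-38, F) = 3761 - (2 - 38)²*(-4 - 38) = 3761 - (-36)²*(-42) = 3761 - 1296*(-42) = 3761 - 1*(-54432) = 3761 + 54432 = 58193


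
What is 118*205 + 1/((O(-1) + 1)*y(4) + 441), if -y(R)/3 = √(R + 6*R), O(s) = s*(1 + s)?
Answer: 74577777/3083 + 2*√7/64743 ≈ 24190.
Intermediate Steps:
y(R) = -3*√7*√R (y(R) = -3*√(R + 6*R) = -3*√7*√R)
118*205 + 1/((O(-1) + 1)*y(4) + 441) = 118*205 + 1/((-(1 - 1) + 1)*(-3*√7*√4) + 441) = 24190 + 1/((-1*0 + 1)*(-3*√7*2) + 441) = 24190 + 1/((0 + 1)*(-6*√7) + 441) = 24190 + 1/(1*(-6*√7) + 441) = 24190 + 1/(-6*√7 + 441) = 24190 + 1/(441 - 6*√7)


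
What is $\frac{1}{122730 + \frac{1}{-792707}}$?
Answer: $\frac{792707}{97288930109} \approx 8.148 \cdot 10^{-6}$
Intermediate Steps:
$\frac{1}{122730 + \frac{1}{-792707}} = \frac{1}{122730 - \frac{1}{792707}} = \frac{1}{\frac{97288930109}{792707}} = \frac{792707}{97288930109}$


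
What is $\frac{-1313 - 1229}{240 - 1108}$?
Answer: $\frac{41}{14} \approx 2.9286$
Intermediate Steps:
$\frac{-1313 - 1229}{240 - 1108} = - \frac{2542}{-868} = \left(-2542\right) \left(- \frac{1}{868}\right) = \frac{41}{14}$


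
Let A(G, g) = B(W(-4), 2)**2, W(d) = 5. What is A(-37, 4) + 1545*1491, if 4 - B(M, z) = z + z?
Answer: 2303595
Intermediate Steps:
B(M, z) = 4 - 2*z (B(M, z) = 4 - (z + z) = 4 - 2*z)
A(G, g) = 0 (A(G, g) = (4 - 2*2)**2 = (4 - 4)**2 = 0**2 = 0)
A(-37, 4) + 1545*1491 = 0 + 1545*1491 = 0 + 2303595 = 2303595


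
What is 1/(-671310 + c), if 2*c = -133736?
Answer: -1/738178 ≈ -1.3547e-6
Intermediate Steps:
c = -66868 (c = (1/2)*(-133736) = -66868)
1/(-671310 + c) = 1/(-671310 - 66868) = 1/(-738178) = -1/738178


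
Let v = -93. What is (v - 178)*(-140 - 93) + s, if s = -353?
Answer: 62790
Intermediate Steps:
(v - 178)*(-140 - 93) + s = (-93 - 178)*(-140 - 93) - 353 = -271*(-233) - 353 = 63143 - 353 = 62790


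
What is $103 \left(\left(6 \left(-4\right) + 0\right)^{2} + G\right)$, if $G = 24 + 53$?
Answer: $67259$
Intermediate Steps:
$G = 77$
$103 \left(\left(6 \left(-4\right) + 0\right)^{2} + G\right) = 103 \left(\left(6 \left(-4\right) + 0\right)^{2} + 77\right) = 103 \left(\left(-24 + 0\right)^{2} + 77\right) = 103 \left(\left(-24\right)^{2} + 77\right) = 103 \left(576 + 77\right) = 103 \cdot 653 = 67259$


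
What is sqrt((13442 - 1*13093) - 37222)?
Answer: 3*I*sqrt(4097) ≈ 192.02*I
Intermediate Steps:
sqrt((13442 - 1*13093) - 37222) = sqrt((13442 - 13093) - 37222) = sqrt(349 - 37222) = sqrt(-36873) = 3*I*sqrt(4097)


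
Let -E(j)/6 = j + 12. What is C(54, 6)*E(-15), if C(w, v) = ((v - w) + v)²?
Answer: 31752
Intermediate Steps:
E(j) = -72 - 6*j (E(j) = -6*(j + 12) = -6*(12 + j) = -72 - 6*j)
C(w, v) = (-w + 2*v)²
C(54, 6)*E(-15) = (-1*54 + 2*6)²*(-72 - 6*(-15)) = (-54 + 12)²*(-72 + 90) = (-42)²*18 = 1764*18 = 31752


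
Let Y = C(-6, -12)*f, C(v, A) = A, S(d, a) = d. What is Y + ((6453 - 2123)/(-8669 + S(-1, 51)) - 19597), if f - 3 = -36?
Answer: -16647700/867 ≈ -19202.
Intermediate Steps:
f = -33 (f = 3 - 36 = -33)
Y = 396 (Y = -12*(-33) = 396)
Y + ((6453 - 2123)/(-8669 + S(-1, 51)) - 19597) = 396 + ((6453 - 2123)/(-8669 - 1) - 19597) = 396 + (4330/(-8670) - 19597) = 396 + (4330*(-1/8670) - 19597) = 396 + (-433/867 - 19597) = 396 - 16991032/867 = -16647700/867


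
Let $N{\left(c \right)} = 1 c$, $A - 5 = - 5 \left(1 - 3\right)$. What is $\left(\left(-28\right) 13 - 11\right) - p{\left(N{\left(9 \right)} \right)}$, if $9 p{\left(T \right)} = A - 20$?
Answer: $- \frac{3370}{9} \approx -374.44$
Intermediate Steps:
$A = 15$ ($A = 5 - 5 \left(1 - 3\right) = 5 - -10 = 5 + 10 = 15$)
$N{\left(c \right)} = c$
$p{\left(T \right)} = - \frac{5}{9}$ ($p{\left(T \right)} = \frac{15 - 20}{9} = \frac{1}{9} \left(-5\right) = - \frac{5}{9}$)
$\left(\left(-28\right) 13 - 11\right) - p{\left(N{\left(9 \right)} \right)} = \left(\left(-28\right) 13 - 11\right) - - \frac{5}{9} = \left(-364 - 11\right) + \frac{5}{9} = -375 + \frac{5}{9} = - \frac{3370}{9}$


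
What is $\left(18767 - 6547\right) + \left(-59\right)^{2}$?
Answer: $15701$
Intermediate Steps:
$\left(18767 - 6547\right) + \left(-59\right)^{2} = 12220 + 3481 = 15701$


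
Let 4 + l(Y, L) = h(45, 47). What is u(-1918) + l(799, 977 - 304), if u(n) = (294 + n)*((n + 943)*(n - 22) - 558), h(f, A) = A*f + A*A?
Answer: -3070885488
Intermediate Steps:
h(f, A) = A**2 + A*f (h(f, A) = A*f + A**2 = A**2 + A*f)
u(n) = (-558 + (-22 + n)*(943 + n))*(294 + n) (u(n) = (294 + n)*((943 + n)*(-22 + n) - 558) = (294 + n)*((-22 + n)*(943 + n) - 558) = (294 + n)*(-558 + (-22 + n)*(943 + n)) = (-558 + (-22 + n)*(943 + n))*(294 + n))
l(Y, L) = 4320 (l(Y, L) = -4 + 47*(47 + 45) = -4 + 47*92 = -4 + 4324 = 4320)
u(-1918) + l(799, 977 - 304) = (-6263376 + (-1918)**3 + 1215*(-1918)**2 + 249470*(-1918)) + 4320 = (-6263376 - 7055792632 + 1215*3678724 - 478483460) + 4320 = (-6263376 - 7055792632 + 4469649660 - 478483460) + 4320 = -3070889808 + 4320 = -3070885488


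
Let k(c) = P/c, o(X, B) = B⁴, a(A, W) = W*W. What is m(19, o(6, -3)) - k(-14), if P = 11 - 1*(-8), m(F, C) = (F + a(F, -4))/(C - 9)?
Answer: 929/504 ≈ 1.8433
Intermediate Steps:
a(A, W) = W²
m(F, C) = (16 + F)/(-9 + C) (m(F, C) = (F + (-4)²)/(C - 9) = (F + 16)/(-9 + C) = (16 + F)/(-9 + C))
P = 19 (P = 11 + 8 = 19)
k(c) = 19/c
m(19, o(6, -3)) - k(-14) = (16 + 19)/(-9 + (-3)⁴) - 19/(-14) = 35/(-9 + 81) - 19*(-1)/14 = 35/72 - 1*(-19/14) = (1/72)*35 + 19/14 = 35/72 + 19/14 = 929/504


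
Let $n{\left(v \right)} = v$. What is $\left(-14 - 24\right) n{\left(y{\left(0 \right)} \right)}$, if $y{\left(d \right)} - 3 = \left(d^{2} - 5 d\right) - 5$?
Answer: $76$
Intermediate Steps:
$y{\left(d \right)} = -2 + d^{2} - 5 d$ ($y{\left(d \right)} = 3 - \left(5 - d^{2} + 5 d\right) = -2 + d^{2} - 5 d$)
$\left(-14 - 24\right) n{\left(y{\left(0 \right)} \right)} = \left(-14 - 24\right) \left(-2 + 0^{2} - 0\right) = - 38 \left(-2 + 0 + 0\right) = \left(-38\right) \left(-2\right) = 76$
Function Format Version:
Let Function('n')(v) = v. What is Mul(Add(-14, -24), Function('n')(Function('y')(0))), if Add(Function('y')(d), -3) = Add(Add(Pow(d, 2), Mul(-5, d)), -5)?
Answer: 76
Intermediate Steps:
Function('y')(d) = Add(-2, Pow(d, 2), Mul(-5, d)) (Function('y')(d) = Add(3, Add(Add(Pow(d, 2), Mul(-5, d)), -5)) = Add(3, Add(-5, Pow(d, 2), Mul(-5, d))) = Add(-2, Pow(d, 2), Mul(-5, d)))
Mul(Add(-14, -24), Function('n')(Function('y')(0))) = Mul(Add(-14, -24), Add(-2, Pow(0, 2), Mul(-5, 0))) = Mul(-38, Add(-2, 0, 0)) = Mul(-38, -2) = 76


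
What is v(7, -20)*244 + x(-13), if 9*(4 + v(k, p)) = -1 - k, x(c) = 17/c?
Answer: -139721/117 ≈ -1194.2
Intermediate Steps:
v(k, p) = -37/9 - k/9 (v(k, p) = -4 + (-1 - k)/9 = -4 + (-⅑ - k/9) = -37/9 - k/9)
v(7, -20)*244 + x(-13) = (-37/9 - ⅑*7)*244 + 17/(-13) = (-37/9 - 7/9)*244 + 17*(-1/13) = -44/9*244 - 17/13 = -10736/9 - 17/13 = -139721/117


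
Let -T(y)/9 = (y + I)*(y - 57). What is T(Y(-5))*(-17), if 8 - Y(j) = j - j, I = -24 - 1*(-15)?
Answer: 7497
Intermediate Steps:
I = -9 (I = -24 + 15 = -9)
Y(j) = 8 (Y(j) = 8 - (j - j) = 8 - 1*0 = 8 + 0 = 8)
T(y) = -9*(-57 + y)*(-9 + y) (T(y) = -9*(y - 9)*(y - 57) = -9*(-9 + y)*(-57 + y) = -9*(-57 + y)*(-9 + y))
T(Y(-5))*(-17) = (-4617 - 9*8**2 + 594*8)*(-17) = (-4617 - 9*64 + 4752)*(-17) = (-4617 - 576 + 4752)*(-17) = -441*(-17) = 7497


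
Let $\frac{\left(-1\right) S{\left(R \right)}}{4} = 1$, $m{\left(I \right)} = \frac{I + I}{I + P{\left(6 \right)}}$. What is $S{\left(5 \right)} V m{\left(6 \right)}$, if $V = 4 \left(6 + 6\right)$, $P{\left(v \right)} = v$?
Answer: $-192$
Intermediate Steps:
$V = 48$ ($V = 4 \cdot 12 = 48$)
$m{\left(I \right)} = \frac{2 I}{6 + I}$ ($m{\left(I \right)} = \frac{I + I}{I + 6} = \frac{2 I}{6 + I}$)
$S{\left(R \right)} = -4$ ($S{\left(R \right)} = \left(-4\right) 1 = -4$)
$S{\left(5 \right)} V m{\left(6 \right)} = \left(-4\right) 48 \cdot 2 \cdot 6 \frac{1}{6 + 6} = - 192 \cdot 2 \cdot 6 \cdot \frac{1}{12} = \left(-192\right) 1 = -192$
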